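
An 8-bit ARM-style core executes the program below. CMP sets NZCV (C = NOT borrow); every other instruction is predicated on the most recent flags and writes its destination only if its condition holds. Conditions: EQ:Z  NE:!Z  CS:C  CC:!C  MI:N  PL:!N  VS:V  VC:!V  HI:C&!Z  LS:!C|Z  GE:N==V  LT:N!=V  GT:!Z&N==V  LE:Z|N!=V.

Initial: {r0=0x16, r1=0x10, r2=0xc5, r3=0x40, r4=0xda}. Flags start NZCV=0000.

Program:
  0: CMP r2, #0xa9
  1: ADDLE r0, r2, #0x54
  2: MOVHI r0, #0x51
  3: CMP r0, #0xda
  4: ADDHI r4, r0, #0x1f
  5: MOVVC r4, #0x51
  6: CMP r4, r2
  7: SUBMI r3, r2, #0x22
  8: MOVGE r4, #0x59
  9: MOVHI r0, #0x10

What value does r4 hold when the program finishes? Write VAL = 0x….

VAL = 0x59

0: ✓ CMP  NZCV=0010
1: · ADDLE
2: ✓ MOVHI  r0←0x51
3: ✓ CMP  NZCV=0000
4: · ADDHI
5: ✓ MOVVC  r4←0x51
6: ✓ CMP  NZCV=1001
7: ✓ SUBMI  r3←0xa3
8: ✓ MOVGE  r4←0x59
9: · MOVHI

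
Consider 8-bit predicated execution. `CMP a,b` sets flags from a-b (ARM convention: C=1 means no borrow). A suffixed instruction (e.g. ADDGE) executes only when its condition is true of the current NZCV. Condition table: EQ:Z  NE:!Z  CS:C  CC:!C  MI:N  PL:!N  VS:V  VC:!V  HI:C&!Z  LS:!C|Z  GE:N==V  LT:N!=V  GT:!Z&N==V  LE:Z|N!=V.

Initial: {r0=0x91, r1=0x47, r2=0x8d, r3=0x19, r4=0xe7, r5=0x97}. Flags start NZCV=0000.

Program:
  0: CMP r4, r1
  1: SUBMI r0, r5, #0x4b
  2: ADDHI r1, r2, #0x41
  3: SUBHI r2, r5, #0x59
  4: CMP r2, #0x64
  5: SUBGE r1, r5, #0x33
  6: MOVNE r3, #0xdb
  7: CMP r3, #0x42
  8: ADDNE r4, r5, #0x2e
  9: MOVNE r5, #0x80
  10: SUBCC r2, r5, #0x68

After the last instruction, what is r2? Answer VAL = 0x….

[0] flags=1010 → (cmp)
[1] flags=1010 MI?T → r0=0x4c
[2] flags=1010 HI?T → r1=0xce
[3] flags=1010 HI?T → r2=0x3e
[4] flags=1000 → (cmp)
[5] flags=1000 GE?F → skip
[6] flags=1000 NE?T → r3=0xdb
[7] flags=1010 → (cmp)
[8] flags=1010 NE?T → r4=0xc5
[9] flags=1010 NE?T → r5=0x80
[10] flags=1010 CC?F → skip

VAL = 0x3e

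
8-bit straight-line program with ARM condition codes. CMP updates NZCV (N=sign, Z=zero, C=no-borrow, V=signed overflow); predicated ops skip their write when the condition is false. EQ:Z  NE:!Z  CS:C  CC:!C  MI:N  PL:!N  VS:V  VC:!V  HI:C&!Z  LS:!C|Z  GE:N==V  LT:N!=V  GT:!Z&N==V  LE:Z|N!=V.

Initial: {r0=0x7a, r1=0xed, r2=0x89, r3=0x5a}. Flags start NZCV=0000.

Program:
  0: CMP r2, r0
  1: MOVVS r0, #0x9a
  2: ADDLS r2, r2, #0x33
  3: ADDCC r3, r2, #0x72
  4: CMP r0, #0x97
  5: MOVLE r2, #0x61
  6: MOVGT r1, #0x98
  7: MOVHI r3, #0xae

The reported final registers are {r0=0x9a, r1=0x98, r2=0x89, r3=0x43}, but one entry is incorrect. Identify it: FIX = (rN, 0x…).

0: ✓ CMP  NZCV=0011
1: ✓ MOVVS  r0←0x9a
2: · ADDLS
3: · ADDCC
4: ✓ CMP  NZCV=0010
5: · MOVLE
6: ✓ MOVGT  r1←0x98
7: ✓ MOVHI  r3←0xae

FIX = (r3, 0xae)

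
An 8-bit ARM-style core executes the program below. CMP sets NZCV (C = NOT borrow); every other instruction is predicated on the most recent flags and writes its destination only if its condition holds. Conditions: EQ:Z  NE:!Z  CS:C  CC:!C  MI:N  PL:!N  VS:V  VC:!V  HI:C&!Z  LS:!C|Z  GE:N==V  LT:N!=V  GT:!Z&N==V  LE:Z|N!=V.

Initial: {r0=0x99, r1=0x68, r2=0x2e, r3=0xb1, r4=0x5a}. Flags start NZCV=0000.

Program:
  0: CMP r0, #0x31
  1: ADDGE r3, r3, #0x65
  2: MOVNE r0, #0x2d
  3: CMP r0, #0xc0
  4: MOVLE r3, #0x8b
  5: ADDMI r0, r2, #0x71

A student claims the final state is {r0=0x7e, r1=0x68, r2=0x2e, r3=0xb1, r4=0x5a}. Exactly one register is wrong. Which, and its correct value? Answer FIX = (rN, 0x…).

FIX = (r0, 0x2d)

[0] flags=0011 → (cmp)
[1] flags=0011 GE?F → skip
[2] flags=0011 NE?T → r0=0x2d
[3] flags=0000 → (cmp)
[4] flags=0000 LE?F → skip
[5] flags=0000 MI?F → skip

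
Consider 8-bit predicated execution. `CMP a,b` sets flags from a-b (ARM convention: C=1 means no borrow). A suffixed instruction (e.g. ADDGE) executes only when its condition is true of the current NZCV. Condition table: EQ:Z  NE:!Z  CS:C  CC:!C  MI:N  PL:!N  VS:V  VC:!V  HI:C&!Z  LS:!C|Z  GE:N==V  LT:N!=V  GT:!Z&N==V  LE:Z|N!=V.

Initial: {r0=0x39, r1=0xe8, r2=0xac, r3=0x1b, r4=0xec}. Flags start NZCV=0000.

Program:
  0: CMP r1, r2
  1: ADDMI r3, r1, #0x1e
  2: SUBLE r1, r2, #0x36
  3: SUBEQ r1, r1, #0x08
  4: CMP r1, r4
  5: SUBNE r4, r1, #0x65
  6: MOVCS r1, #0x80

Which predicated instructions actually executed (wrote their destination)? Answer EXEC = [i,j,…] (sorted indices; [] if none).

0: ✓ CMP  NZCV=0010
1: · ADDMI
2: · SUBLE
3: · SUBEQ
4: ✓ CMP  NZCV=1000
5: ✓ SUBNE  r4←0x83
6: · MOVCS

EXEC = [5]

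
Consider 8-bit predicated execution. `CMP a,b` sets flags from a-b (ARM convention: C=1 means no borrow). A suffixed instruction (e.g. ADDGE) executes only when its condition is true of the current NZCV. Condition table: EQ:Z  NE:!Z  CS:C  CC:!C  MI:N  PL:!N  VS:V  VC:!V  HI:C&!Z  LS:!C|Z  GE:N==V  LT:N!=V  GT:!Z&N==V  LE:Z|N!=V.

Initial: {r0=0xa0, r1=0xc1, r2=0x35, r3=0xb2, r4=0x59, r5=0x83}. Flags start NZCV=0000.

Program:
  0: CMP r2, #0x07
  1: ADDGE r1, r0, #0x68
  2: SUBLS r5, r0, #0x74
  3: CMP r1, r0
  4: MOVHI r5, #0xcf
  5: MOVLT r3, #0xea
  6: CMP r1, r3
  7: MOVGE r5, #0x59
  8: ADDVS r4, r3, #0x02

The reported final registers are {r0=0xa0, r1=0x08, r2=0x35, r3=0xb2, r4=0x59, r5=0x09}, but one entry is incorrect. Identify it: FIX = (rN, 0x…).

[0] flags=0010 → (cmp)
[1] flags=0010 GE?T → r1=0x08
[2] flags=0010 LS?F → skip
[3] flags=0000 → (cmp)
[4] flags=0000 HI?F → skip
[5] flags=0000 LT?F → skip
[6] flags=0000 → (cmp)
[7] flags=0000 GE?T → r5=0x59
[8] flags=0000 VS?F → skip

FIX = (r5, 0x59)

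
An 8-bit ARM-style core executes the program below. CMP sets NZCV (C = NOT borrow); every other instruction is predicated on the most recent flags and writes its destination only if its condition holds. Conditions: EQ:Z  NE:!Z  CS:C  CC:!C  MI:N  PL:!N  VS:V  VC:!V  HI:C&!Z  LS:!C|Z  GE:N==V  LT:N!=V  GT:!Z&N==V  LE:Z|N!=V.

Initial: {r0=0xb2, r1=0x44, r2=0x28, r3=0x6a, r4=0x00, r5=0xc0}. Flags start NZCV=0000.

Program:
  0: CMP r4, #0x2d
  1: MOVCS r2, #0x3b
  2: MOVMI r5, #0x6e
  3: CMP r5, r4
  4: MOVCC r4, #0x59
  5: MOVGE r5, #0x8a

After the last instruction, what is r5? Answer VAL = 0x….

VAL = 0x8a

0: ✓ CMP  NZCV=1000
1: · MOVCS
2: ✓ MOVMI  r5←0x6e
3: ✓ CMP  NZCV=0010
4: · MOVCC
5: ✓ MOVGE  r5←0x8a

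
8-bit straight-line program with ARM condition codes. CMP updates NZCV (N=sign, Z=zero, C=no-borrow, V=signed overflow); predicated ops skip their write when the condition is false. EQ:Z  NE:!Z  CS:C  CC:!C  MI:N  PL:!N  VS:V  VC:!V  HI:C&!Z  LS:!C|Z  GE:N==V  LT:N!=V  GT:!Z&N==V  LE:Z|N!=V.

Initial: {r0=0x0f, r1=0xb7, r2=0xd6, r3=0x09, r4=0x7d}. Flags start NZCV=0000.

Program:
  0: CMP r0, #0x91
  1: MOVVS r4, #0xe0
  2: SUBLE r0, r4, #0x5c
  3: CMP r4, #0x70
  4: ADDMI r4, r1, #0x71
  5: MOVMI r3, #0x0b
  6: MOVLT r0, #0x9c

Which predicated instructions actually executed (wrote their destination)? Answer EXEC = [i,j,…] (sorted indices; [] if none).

[0] flags=0000 → (cmp)
[1] flags=0000 VS?F → skip
[2] flags=0000 LE?F → skip
[3] flags=0010 → (cmp)
[4] flags=0010 MI?F → skip
[5] flags=0010 MI?F → skip
[6] flags=0010 LT?F → skip

EXEC = []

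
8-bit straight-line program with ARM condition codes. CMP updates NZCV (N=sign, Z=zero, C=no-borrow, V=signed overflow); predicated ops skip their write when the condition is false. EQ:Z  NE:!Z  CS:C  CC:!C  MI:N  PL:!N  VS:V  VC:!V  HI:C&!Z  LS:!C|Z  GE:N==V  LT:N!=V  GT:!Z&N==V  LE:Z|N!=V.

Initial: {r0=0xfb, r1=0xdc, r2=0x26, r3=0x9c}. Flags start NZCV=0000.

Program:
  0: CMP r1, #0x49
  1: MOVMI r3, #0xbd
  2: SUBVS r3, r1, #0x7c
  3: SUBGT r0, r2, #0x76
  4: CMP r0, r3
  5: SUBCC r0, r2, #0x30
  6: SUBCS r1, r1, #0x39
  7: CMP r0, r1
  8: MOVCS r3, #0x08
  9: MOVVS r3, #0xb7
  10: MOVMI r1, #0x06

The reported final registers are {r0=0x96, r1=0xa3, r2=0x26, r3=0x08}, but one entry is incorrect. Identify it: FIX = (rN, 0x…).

0: ✓ CMP  NZCV=1010
1: ✓ MOVMI  r3←0xbd
2: · SUBVS
3: · SUBGT
4: ✓ CMP  NZCV=0010
5: · SUBCC
6: ✓ SUBCS  r1←0xa3
7: ✓ CMP  NZCV=0010
8: ✓ MOVCS  r3←0x08
9: · MOVVS
10: · MOVMI

FIX = (r0, 0xfb)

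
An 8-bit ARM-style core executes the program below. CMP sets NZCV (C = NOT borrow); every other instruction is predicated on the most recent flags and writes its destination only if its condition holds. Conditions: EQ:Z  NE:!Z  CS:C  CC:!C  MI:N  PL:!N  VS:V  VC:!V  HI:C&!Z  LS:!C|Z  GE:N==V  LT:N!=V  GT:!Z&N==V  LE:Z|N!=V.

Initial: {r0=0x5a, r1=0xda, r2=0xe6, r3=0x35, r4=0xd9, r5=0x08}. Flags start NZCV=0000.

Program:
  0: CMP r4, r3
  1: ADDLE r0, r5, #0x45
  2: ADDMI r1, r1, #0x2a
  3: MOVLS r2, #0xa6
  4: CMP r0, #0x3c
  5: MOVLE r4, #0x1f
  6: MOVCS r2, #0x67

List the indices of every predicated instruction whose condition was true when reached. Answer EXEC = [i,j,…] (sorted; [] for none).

EXEC = [1,2,6]

0: ✓ CMP  NZCV=1010
1: ✓ ADDLE  r0←0x4d
2: ✓ ADDMI  r1←0x04
3: · MOVLS
4: ✓ CMP  NZCV=0010
5: · MOVLE
6: ✓ MOVCS  r2←0x67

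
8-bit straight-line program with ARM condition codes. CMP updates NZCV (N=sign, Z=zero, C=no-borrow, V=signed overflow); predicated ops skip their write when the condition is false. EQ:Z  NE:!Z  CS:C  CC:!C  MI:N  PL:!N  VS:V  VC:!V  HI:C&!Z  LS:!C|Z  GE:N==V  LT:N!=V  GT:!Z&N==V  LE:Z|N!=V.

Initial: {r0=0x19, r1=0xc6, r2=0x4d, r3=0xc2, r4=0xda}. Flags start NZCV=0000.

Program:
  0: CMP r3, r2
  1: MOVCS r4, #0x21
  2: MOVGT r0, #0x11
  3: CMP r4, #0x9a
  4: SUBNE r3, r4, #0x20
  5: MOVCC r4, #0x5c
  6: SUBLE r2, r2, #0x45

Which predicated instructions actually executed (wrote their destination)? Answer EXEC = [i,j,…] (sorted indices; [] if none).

[0] flags=0011 → (cmp)
[1] flags=0011 CS?T → r4=0x21
[2] flags=0011 GT?F → skip
[3] flags=1001 → (cmp)
[4] flags=1001 NE?T → r3=0x01
[5] flags=1001 CC?T → r4=0x5c
[6] flags=1001 LE?F → skip

EXEC = [1,4,5]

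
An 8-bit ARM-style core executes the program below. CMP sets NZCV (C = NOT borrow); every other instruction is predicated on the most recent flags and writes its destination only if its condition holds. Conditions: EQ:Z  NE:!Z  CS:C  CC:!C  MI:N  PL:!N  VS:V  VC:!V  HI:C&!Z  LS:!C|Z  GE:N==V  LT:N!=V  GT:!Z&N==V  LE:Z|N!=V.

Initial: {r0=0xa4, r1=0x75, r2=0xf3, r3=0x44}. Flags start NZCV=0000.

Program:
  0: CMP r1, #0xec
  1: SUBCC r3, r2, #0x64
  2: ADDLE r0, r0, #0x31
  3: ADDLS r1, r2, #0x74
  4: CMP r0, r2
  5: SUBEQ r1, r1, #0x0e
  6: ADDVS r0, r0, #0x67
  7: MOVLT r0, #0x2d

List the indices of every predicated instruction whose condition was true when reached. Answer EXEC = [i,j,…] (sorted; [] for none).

0: ✓ CMP  NZCV=1001
1: ✓ SUBCC  r3←0x8f
2: · ADDLE
3: ✓ ADDLS  r1←0x67
4: ✓ CMP  NZCV=1000
5: · SUBEQ
6: · ADDVS
7: ✓ MOVLT  r0←0x2d

EXEC = [1,3,7]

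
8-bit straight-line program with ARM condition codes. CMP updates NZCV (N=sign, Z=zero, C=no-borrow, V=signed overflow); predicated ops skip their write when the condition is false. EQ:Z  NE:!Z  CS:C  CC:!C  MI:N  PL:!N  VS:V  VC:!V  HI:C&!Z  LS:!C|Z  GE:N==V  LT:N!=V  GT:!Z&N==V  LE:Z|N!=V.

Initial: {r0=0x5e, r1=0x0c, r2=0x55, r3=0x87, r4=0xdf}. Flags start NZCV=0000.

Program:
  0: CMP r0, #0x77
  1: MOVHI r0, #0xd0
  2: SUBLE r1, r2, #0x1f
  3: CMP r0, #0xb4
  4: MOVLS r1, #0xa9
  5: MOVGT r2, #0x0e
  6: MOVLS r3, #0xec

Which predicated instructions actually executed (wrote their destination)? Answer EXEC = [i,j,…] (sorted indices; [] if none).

[0] flags=1000 → (cmp)
[1] flags=1000 HI?F → skip
[2] flags=1000 LE?T → r1=0x36
[3] flags=1001 → (cmp)
[4] flags=1001 LS?T → r1=0xa9
[5] flags=1001 GT?T → r2=0x0e
[6] flags=1001 LS?T → r3=0xec

EXEC = [2,4,5,6]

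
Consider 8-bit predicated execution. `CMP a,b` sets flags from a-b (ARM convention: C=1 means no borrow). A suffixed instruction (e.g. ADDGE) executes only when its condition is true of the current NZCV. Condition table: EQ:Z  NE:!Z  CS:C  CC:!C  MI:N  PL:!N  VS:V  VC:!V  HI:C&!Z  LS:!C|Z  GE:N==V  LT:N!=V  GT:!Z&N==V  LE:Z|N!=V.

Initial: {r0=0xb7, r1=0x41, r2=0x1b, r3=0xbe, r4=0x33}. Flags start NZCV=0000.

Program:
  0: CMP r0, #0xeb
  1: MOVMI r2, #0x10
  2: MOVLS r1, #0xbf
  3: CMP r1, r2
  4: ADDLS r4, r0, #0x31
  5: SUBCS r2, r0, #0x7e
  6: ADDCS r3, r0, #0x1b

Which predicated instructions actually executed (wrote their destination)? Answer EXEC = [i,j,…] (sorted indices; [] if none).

EXEC = [1,2,5,6]

0: ✓ CMP  NZCV=1000
1: ✓ MOVMI  r2←0x10
2: ✓ MOVLS  r1←0xbf
3: ✓ CMP  NZCV=1010
4: · ADDLS
5: ✓ SUBCS  r2←0x39
6: ✓ ADDCS  r3←0xd2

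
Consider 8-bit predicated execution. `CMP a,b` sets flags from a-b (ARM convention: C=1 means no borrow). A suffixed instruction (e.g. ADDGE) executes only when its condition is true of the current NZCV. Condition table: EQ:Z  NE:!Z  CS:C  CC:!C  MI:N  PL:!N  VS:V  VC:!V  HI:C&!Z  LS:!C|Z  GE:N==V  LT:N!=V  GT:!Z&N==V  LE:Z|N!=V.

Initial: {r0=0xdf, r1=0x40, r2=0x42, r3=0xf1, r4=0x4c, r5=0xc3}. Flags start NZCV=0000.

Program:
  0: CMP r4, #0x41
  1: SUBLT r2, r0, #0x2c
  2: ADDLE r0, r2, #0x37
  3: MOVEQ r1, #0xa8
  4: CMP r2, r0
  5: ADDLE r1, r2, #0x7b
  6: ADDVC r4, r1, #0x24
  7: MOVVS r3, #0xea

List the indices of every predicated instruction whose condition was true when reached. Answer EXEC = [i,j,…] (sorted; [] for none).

EXEC = [6]

0: ✓ CMP  NZCV=0010
1: · SUBLT
2: · ADDLE
3: · MOVEQ
4: ✓ CMP  NZCV=0000
5: · ADDLE
6: ✓ ADDVC  r4←0x64
7: · MOVVS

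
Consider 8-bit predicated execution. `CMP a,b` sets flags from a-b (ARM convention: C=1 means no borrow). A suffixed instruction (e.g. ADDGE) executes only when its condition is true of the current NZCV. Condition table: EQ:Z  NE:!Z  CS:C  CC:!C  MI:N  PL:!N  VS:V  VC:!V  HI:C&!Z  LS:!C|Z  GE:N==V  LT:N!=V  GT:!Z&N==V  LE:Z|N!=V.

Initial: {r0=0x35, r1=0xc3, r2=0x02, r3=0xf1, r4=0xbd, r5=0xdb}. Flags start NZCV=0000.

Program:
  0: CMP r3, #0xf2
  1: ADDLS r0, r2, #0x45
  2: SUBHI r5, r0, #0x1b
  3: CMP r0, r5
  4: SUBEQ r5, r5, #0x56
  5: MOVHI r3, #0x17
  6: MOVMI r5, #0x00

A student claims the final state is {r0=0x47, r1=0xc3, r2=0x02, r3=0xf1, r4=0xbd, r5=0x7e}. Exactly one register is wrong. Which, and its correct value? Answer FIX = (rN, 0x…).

FIX = (r5, 0xdb)

[0] flags=1000 → (cmp)
[1] flags=1000 LS?T → r0=0x47
[2] flags=1000 HI?F → skip
[3] flags=0000 → (cmp)
[4] flags=0000 EQ?F → skip
[5] flags=0000 HI?F → skip
[6] flags=0000 MI?F → skip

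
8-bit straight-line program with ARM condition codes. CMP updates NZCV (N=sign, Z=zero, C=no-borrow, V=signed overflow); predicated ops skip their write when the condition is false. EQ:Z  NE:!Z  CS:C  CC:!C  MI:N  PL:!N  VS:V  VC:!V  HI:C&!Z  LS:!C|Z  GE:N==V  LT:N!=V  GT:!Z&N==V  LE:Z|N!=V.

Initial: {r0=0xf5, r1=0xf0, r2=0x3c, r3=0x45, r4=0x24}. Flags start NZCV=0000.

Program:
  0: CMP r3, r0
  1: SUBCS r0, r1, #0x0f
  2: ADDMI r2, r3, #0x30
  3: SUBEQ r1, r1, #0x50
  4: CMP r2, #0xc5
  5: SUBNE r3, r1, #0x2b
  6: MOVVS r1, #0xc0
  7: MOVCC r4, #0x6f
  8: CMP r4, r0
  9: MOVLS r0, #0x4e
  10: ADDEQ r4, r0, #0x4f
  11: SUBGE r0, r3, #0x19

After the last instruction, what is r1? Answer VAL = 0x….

[0] flags=0000 → (cmp)
[1] flags=0000 CS?F → skip
[2] flags=0000 MI?F → skip
[3] flags=0000 EQ?F → skip
[4] flags=0000 → (cmp)
[5] flags=0000 NE?T → r3=0xc5
[6] flags=0000 VS?F → skip
[7] flags=0000 CC?T → r4=0x6f
[8] flags=0000 → (cmp)
[9] flags=0000 LS?T → r0=0x4e
[10] flags=0000 EQ?F → skip
[11] flags=0000 GE?T → r0=0xac

VAL = 0xf0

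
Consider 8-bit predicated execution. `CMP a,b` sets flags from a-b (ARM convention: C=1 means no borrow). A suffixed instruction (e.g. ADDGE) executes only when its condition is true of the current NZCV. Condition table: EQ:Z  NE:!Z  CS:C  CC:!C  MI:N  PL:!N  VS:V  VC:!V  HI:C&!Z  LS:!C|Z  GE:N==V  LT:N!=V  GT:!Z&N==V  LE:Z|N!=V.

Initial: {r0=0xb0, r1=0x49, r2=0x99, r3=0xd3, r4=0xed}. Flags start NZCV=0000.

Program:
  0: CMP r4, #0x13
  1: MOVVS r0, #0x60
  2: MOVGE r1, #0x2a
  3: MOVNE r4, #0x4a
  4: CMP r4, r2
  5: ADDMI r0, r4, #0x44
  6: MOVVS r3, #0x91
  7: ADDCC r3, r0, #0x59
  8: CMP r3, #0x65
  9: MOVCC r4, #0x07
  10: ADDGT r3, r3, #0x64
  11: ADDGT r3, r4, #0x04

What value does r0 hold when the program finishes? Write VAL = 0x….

[0] flags=1010 → (cmp)
[1] flags=1010 VS?F → skip
[2] flags=1010 GE?F → skip
[3] flags=1010 NE?T → r4=0x4a
[4] flags=1001 → (cmp)
[5] flags=1001 MI?T → r0=0x8e
[6] flags=1001 VS?T → r3=0x91
[7] flags=1001 CC?T → r3=0xe7
[8] flags=1010 → (cmp)
[9] flags=1010 CC?F → skip
[10] flags=1010 GT?F → skip
[11] flags=1010 GT?F → skip

VAL = 0x8e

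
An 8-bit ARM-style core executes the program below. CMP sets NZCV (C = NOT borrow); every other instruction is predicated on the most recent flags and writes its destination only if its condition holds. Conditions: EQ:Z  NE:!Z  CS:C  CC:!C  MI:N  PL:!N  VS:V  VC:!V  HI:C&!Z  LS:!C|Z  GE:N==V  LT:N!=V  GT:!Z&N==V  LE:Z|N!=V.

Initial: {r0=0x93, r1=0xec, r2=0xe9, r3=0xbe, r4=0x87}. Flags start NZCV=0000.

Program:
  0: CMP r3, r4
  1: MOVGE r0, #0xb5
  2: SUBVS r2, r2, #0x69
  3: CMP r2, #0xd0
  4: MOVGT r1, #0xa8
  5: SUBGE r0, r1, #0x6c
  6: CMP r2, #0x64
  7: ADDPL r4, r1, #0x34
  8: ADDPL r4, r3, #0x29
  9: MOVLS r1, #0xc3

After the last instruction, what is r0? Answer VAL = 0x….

VAL = 0x3c

0: ✓ CMP  NZCV=0010
1: ✓ MOVGE  r0←0xb5
2: · SUBVS
3: ✓ CMP  NZCV=0010
4: ✓ MOVGT  r1←0xa8
5: ✓ SUBGE  r0←0x3c
6: ✓ CMP  NZCV=1010
7: · ADDPL
8: · ADDPL
9: · MOVLS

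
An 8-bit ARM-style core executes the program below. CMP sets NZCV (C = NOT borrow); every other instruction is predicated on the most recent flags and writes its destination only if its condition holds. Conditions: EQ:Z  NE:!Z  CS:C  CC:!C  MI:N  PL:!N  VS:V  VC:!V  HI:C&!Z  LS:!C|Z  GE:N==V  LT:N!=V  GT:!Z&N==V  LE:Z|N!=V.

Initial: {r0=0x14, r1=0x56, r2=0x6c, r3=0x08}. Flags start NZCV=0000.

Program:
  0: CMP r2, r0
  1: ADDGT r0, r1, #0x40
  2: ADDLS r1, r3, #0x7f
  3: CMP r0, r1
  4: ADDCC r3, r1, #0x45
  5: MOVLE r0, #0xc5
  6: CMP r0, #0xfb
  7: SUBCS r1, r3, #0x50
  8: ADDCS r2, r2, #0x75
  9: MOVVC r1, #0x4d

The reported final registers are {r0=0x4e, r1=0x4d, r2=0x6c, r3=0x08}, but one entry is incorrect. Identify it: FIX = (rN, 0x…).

0: ✓ CMP  NZCV=0010
1: ✓ ADDGT  r0←0x96
2: · ADDLS
3: ✓ CMP  NZCV=0011
4: · ADDCC
5: ✓ MOVLE  r0←0xc5
6: ✓ CMP  NZCV=1000
7: · SUBCS
8: · ADDCS
9: ✓ MOVVC  r1←0x4d

FIX = (r0, 0xc5)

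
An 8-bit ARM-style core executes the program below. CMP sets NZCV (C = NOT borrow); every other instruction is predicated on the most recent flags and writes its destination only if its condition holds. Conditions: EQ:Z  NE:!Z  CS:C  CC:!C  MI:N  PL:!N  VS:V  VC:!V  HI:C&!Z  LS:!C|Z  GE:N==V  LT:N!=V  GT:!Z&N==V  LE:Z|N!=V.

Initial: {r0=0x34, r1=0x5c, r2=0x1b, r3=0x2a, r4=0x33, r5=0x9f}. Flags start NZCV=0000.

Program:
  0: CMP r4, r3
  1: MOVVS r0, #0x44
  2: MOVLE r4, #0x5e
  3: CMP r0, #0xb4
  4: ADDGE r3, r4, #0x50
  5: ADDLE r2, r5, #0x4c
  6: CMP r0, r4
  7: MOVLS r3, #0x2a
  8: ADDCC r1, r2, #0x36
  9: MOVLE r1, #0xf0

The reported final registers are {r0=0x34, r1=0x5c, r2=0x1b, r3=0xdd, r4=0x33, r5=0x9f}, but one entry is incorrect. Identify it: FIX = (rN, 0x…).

[0] flags=0010 → (cmp)
[1] flags=0010 VS?F → skip
[2] flags=0010 LE?F → skip
[3] flags=1001 → (cmp)
[4] flags=1001 GE?T → r3=0x83
[5] flags=1001 LE?F → skip
[6] flags=0010 → (cmp)
[7] flags=0010 LS?F → skip
[8] flags=0010 CC?F → skip
[9] flags=0010 LE?F → skip

FIX = (r3, 0x83)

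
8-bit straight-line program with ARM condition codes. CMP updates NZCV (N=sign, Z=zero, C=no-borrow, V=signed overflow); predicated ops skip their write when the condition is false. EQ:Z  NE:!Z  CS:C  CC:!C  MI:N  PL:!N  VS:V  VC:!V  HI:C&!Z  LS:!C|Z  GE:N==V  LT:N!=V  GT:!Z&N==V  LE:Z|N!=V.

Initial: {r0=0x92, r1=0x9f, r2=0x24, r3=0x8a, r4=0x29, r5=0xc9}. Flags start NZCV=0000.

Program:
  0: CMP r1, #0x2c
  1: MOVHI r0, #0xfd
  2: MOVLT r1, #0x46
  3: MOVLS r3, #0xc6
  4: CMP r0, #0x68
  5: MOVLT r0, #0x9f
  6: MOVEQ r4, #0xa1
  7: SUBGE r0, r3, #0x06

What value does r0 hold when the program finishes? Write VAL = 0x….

VAL = 0x9f

[0] flags=0011 → (cmp)
[1] flags=0011 HI?T → r0=0xfd
[2] flags=0011 LT?T → r1=0x46
[3] flags=0011 LS?F → skip
[4] flags=1010 → (cmp)
[5] flags=1010 LT?T → r0=0x9f
[6] flags=1010 EQ?F → skip
[7] flags=1010 GE?F → skip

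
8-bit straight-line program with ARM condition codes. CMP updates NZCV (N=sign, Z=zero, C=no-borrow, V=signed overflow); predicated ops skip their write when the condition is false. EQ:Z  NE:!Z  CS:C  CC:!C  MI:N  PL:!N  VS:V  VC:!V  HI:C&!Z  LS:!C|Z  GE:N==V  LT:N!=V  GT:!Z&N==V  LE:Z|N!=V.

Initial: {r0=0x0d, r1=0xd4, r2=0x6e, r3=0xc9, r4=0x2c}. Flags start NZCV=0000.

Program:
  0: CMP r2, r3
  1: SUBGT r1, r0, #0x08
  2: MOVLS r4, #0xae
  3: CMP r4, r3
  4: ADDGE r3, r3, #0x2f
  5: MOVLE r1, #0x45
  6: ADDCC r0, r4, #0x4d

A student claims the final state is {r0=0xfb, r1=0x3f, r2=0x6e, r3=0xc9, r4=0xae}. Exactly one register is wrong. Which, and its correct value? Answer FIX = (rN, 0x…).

[0] flags=1001 → (cmp)
[1] flags=1001 GT?T → r1=0x05
[2] flags=1001 LS?T → r4=0xae
[3] flags=1000 → (cmp)
[4] flags=1000 GE?F → skip
[5] flags=1000 LE?T → r1=0x45
[6] flags=1000 CC?T → r0=0xfb

FIX = (r1, 0x45)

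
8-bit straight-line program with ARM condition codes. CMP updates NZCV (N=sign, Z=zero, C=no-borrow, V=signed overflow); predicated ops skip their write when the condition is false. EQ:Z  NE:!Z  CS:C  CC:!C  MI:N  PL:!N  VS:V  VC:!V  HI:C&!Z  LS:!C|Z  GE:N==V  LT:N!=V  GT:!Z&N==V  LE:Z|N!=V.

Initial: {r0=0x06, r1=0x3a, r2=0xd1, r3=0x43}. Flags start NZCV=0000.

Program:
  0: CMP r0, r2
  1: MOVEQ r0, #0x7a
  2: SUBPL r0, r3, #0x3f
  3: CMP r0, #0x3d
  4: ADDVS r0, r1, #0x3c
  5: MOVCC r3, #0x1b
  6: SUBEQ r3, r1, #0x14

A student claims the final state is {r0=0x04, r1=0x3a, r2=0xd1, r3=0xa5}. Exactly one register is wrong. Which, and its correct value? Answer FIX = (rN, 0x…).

0: ✓ CMP  NZCV=0000
1: · MOVEQ
2: ✓ SUBPL  r0←0x04
3: ✓ CMP  NZCV=1000
4: · ADDVS
5: ✓ MOVCC  r3←0x1b
6: · SUBEQ

FIX = (r3, 0x1b)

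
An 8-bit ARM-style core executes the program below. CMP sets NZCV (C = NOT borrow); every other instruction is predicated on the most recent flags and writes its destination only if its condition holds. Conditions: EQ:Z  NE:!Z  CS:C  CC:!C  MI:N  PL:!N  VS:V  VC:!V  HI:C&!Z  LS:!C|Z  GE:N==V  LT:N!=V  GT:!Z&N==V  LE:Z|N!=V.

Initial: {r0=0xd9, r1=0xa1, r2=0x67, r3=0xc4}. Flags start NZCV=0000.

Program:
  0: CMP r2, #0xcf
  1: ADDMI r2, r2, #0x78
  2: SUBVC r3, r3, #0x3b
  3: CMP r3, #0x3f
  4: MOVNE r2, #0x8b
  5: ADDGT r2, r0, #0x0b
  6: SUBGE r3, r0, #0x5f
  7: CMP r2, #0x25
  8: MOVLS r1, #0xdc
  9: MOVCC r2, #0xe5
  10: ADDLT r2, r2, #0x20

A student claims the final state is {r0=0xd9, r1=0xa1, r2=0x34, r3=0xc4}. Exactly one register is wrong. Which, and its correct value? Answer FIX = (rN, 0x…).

[0] flags=1001 → (cmp)
[1] flags=1001 MI?T → r2=0xdf
[2] flags=1001 VC?F → skip
[3] flags=1010 → (cmp)
[4] flags=1010 NE?T → r2=0x8b
[5] flags=1010 GT?F → skip
[6] flags=1010 GE?F → skip
[7] flags=0011 → (cmp)
[8] flags=0011 LS?F → skip
[9] flags=0011 CC?F → skip
[10] flags=0011 LT?T → r2=0xab

FIX = (r2, 0xab)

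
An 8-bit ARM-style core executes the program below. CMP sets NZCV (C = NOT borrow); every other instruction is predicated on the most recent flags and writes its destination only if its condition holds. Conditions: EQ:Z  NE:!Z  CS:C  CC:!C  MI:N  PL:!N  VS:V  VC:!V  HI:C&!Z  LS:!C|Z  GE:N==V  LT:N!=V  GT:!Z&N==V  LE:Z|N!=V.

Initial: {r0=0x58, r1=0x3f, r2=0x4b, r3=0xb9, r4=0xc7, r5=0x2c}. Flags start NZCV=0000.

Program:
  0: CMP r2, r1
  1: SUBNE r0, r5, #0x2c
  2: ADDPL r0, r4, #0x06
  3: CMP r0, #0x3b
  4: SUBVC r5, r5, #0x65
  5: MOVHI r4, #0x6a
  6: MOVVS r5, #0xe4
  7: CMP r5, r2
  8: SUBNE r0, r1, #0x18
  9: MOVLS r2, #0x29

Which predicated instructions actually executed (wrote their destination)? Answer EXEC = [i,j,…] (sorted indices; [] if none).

[0] flags=0010 → (cmp)
[1] flags=0010 NE?T → r0=0x00
[2] flags=0010 PL?T → r0=0xcd
[3] flags=1010 → (cmp)
[4] flags=1010 VC?T → r5=0xc7
[5] flags=1010 HI?T → r4=0x6a
[6] flags=1010 VS?F → skip
[7] flags=0011 → (cmp)
[8] flags=0011 NE?T → r0=0x27
[9] flags=0011 LS?F → skip

EXEC = [1,2,4,5,8]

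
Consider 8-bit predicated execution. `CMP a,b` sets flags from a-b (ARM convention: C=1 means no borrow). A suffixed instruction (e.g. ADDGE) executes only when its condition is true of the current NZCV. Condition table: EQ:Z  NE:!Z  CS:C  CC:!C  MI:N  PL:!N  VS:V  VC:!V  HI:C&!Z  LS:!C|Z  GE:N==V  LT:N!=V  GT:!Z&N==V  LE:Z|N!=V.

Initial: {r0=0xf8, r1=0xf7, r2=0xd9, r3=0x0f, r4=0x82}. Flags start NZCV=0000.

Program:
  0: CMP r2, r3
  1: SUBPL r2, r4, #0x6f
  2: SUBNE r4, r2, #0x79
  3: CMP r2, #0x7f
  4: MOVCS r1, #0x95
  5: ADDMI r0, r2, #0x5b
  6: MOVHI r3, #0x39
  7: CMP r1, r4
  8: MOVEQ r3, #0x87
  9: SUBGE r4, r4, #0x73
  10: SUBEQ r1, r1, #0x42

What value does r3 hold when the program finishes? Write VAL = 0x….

0: ✓ CMP  NZCV=1010
1: · SUBPL
2: ✓ SUBNE  r4←0x60
3: ✓ CMP  NZCV=0011
4: ✓ MOVCS  r1←0x95
5: · ADDMI
6: ✓ MOVHI  r3←0x39
7: ✓ CMP  NZCV=0011
8: · MOVEQ
9: · SUBGE
10: · SUBEQ

VAL = 0x39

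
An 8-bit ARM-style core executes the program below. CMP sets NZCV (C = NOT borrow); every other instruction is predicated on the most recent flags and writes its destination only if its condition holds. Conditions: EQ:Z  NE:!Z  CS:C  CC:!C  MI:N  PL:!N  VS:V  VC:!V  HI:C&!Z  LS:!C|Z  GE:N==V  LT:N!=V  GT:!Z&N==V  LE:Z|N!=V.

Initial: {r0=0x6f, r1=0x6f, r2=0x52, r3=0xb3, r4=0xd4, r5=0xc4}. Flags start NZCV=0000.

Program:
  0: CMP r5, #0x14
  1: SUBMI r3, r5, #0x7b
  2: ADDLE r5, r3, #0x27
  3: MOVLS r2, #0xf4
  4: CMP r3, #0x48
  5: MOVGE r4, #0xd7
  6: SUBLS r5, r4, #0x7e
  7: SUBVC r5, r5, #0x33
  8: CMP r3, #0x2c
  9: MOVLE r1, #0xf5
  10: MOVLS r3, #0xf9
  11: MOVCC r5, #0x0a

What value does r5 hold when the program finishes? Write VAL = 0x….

VAL = 0x3d

0: ✓ CMP  NZCV=1010
1: ✓ SUBMI  r3←0x49
2: ✓ ADDLE  r5←0x70
3: · MOVLS
4: ✓ CMP  NZCV=0010
5: ✓ MOVGE  r4←0xd7
6: · SUBLS
7: ✓ SUBVC  r5←0x3d
8: ✓ CMP  NZCV=0010
9: · MOVLE
10: · MOVLS
11: · MOVCC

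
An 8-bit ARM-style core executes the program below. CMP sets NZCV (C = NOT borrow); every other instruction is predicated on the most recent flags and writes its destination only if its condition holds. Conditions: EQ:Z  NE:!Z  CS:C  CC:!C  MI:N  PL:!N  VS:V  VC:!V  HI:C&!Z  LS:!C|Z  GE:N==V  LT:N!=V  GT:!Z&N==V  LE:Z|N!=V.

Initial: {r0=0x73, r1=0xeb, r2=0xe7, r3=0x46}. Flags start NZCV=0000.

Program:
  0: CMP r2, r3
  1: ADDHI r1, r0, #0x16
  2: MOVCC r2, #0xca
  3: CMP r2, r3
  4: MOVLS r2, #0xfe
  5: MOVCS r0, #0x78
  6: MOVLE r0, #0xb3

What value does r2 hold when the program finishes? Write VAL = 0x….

[0] flags=1010 → (cmp)
[1] flags=1010 HI?T → r1=0x89
[2] flags=1010 CC?F → skip
[3] flags=1010 → (cmp)
[4] flags=1010 LS?F → skip
[5] flags=1010 CS?T → r0=0x78
[6] flags=1010 LE?T → r0=0xb3

VAL = 0xe7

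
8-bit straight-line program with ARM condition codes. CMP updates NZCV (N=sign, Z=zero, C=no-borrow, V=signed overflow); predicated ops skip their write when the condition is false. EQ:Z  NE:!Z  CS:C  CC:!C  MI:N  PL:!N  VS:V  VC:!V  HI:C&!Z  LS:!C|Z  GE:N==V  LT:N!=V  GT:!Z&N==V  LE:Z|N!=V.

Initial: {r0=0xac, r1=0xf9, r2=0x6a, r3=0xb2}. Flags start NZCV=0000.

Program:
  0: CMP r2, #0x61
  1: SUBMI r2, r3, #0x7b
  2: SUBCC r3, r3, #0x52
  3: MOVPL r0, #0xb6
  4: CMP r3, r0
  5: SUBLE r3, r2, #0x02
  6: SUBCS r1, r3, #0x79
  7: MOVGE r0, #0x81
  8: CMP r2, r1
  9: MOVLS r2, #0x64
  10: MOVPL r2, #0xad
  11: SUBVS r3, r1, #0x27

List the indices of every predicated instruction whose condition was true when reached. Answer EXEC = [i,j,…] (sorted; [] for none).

EXEC = [3,5,9,10]

0: ✓ CMP  NZCV=0010
1: · SUBMI
2: · SUBCC
3: ✓ MOVPL  r0←0xb6
4: ✓ CMP  NZCV=1000
5: ✓ SUBLE  r3←0x68
6: · SUBCS
7: · MOVGE
8: ✓ CMP  NZCV=0000
9: ✓ MOVLS  r2←0x64
10: ✓ MOVPL  r2←0xad
11: · SUBVS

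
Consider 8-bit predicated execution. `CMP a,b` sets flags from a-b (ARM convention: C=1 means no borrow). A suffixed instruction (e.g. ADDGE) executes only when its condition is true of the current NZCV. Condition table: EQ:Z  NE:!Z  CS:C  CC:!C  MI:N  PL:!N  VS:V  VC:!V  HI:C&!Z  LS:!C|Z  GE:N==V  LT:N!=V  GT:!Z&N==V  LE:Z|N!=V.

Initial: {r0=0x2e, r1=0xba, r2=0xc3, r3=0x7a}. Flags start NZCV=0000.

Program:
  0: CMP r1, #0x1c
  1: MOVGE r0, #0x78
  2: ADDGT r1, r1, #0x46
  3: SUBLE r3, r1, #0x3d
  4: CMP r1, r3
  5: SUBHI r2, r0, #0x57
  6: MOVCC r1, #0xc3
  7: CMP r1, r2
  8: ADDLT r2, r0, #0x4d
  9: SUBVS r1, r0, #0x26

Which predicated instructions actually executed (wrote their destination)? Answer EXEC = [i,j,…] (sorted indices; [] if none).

[0] flags=1010 → (cmp)
[1] flags=1010 GE?F → skip
[2] flags=1010 GT?F → skip
[3] flags=1010 LE?T → r3=0x7d
[4] flags=0011 → (cmp)
[5] flags=0011 HI?T → r2=0xd7
[6] flags=0011 CC?F → skip
[7] flags=1000 → (cmp)
[8] flags=1000 LT?T → r2=0x7b
[9] flags=1000 VS?F → skip

EXEC = [3,5,8]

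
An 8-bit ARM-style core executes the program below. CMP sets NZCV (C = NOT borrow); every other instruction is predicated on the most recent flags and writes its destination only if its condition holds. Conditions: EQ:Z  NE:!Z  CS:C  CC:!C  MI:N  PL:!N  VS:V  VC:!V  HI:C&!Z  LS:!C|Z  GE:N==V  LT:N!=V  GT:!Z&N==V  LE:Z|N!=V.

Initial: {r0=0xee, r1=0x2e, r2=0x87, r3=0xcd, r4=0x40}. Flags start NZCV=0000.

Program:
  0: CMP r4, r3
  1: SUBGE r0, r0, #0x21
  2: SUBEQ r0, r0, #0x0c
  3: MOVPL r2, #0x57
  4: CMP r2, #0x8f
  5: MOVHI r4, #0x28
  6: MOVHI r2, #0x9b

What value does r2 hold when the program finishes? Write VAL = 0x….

[0] flags=0000 → (cmp)
[1] flags=0000 GE?T → r0=0xcd
[2] flags=0000 EQ?F → skip
[3] flags=0000 PL?T → r2=0x57
[4] flags=1001 → (cmp)
[5] flags=1001 HI?F → skip
[6] flags=1001 HI?F → skip

VAL = 0x57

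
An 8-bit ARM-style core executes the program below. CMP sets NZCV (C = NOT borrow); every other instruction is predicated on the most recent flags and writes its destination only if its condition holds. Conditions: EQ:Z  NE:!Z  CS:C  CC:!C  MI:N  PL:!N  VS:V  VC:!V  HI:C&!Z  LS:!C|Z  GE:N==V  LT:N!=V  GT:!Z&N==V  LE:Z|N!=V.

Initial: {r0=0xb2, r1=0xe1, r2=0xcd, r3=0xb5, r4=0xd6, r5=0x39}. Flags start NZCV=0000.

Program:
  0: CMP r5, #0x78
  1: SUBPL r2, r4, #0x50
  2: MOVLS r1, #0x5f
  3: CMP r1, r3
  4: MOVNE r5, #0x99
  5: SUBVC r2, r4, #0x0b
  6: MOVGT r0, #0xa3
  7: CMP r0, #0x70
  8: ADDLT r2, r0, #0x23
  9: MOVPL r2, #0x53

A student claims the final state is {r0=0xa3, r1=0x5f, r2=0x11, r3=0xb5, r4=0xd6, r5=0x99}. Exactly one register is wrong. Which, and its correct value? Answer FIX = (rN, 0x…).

FIX = (r2, 0x53)

0: ✓ CMP  NZCV=1000
1: · SUBPL
2: ✓ MOVLS  r1←0x5f
3: ✓ CMP  NZCV=1001
4: ✓ MOVNE  r5←0x99
5: · SUBVC
6: ✓ MOVGT  r0←0xa3
7: ✓ CMP  NZCV=0011
8: ✓ ADDLT  r2←0xc6
9: ✓ MOVPL  r2←0x53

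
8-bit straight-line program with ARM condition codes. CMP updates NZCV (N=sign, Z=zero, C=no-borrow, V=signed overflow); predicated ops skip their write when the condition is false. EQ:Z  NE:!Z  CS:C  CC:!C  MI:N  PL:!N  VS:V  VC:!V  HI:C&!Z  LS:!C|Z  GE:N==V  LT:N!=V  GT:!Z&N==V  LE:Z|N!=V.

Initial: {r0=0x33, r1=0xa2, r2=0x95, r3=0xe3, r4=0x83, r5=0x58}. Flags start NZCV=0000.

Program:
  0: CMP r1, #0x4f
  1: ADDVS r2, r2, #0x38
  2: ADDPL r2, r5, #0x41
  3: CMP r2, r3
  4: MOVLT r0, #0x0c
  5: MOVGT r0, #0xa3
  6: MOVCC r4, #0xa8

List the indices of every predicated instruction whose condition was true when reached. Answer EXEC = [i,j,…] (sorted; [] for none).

[0] flags=0011 → (cmp)
[1] flags=0011 VS?T → r2=0xcd
[2] flags=0011 PL?T → r2=0x99
[3] flags=1000 → (cmp)
[4] flags=1000 LT?T → r0=0x0c
[5] flags=1000 GT?F → skip
[6] flags=1000 CC?T → r4=0xa8

EXEC = [1,2,4,6]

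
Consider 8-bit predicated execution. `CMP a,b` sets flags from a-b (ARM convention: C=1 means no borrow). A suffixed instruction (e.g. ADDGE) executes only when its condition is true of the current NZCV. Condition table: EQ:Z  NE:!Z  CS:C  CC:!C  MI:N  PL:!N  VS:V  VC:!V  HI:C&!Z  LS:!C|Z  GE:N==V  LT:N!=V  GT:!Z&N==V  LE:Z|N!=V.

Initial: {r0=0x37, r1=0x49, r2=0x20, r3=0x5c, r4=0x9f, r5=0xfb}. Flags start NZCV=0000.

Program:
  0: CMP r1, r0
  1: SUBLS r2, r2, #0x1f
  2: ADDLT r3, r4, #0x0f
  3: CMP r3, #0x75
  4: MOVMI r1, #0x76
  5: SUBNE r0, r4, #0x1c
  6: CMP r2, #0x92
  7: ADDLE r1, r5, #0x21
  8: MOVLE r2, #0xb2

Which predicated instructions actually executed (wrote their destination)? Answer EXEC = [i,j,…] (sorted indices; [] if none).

[0] flags=0010 → (cmp)
[1] flags=0010 LS?F → skip
[2] flags=0010 LT?F → skip
[3] flags=1000 → (cmp)
[4] flags=1000 MI?T → r1=0x76
[5] flags=1000 NE?T → r0=0x83
[6] flags=1001 → (cmp)
[7] flags=1001 LE?F → skip
[8] flags=1001 LE?F → skip

EXEC = [4,5]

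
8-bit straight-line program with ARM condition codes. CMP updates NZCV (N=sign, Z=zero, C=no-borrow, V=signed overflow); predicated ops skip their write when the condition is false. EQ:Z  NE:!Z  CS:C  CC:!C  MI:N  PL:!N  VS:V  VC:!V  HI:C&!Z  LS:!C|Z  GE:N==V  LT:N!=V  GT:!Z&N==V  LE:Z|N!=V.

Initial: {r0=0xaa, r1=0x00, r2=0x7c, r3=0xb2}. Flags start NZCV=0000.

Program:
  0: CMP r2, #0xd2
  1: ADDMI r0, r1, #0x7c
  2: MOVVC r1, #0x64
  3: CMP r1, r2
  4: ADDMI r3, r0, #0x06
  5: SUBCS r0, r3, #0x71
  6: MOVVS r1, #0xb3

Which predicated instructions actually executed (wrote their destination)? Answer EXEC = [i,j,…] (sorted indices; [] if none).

[0] flags=1001 → (cmp)
[1] flags=1001 MI?T → r0=0x7c
[2] flags=1001 VC?F → skip
[3] flags=1000 → (cmp)
[4] flags=1000 MI?T → r3=0x82
[5] flags=1000 CS?F → skip
[6] flags=1000 VS?F → skip

EXEC = [1,4]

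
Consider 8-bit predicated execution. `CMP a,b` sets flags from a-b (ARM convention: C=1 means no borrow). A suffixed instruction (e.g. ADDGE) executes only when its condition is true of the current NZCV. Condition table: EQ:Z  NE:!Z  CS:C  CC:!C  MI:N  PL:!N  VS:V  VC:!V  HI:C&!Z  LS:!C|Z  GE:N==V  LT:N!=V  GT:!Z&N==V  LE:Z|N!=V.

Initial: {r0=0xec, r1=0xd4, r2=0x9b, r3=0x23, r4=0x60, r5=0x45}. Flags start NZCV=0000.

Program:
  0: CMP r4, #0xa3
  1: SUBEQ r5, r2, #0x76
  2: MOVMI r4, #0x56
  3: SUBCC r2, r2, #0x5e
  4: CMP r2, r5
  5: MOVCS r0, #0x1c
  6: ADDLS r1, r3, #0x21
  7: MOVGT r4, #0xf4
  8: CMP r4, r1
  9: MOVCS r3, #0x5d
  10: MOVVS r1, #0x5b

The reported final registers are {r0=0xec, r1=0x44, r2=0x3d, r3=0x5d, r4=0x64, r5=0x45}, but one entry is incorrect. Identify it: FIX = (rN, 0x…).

FIX = (r4, 0x56)

[0] flags=1001 → (cmp)
[1] flags=1001 EQ?F → skip
[2] flags=1001 MI?T → r4=0x56
[3] flags=1001 CC?T → r2=0x3d
[4] flags=1000 → (cmp)
[5] flags=1000 CS?F → skip
[6] flags=1000 LS?T → r1=0x44
[7] flags=1000 GT?F → skip
[8] flags=0010 → (cmp)
[9] flags=0010 CS?T → r3=0x5d
[10] flags=0010 VS?F → skip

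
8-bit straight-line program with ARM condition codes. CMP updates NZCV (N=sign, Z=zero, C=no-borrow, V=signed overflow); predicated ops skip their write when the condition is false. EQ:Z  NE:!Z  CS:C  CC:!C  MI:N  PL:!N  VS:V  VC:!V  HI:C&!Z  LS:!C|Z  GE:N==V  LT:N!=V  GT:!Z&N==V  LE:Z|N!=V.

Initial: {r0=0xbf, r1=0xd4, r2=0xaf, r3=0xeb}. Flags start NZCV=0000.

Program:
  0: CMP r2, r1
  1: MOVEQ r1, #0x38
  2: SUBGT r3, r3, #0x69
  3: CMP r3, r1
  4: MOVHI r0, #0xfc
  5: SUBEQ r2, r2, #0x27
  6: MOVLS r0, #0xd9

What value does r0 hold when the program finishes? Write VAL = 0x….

VAL = 0xfc

0: ✓ CMP  NZCV=1000
1: · MOVEQ
2: · SUBGT
3: ✓ CMP  NZCV=0010
4: ✓ MOVHI  r0←0xfc
5: · SUBEQ
6: · MOVLS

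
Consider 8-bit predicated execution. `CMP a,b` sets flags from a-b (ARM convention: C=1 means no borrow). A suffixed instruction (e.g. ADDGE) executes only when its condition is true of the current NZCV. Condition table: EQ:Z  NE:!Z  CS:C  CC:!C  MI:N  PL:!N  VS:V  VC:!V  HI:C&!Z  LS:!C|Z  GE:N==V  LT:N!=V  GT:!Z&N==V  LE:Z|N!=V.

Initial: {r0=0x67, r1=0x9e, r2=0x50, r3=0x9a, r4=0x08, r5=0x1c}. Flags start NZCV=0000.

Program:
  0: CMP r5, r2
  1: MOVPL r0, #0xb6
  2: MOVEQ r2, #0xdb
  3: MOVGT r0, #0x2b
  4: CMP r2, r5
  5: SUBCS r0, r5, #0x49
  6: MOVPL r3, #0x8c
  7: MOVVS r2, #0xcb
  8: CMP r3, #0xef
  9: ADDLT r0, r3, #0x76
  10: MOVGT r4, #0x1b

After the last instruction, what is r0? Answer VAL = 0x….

[0] flags=1000 → (cmp)
[1] flags=1000 PL?F → skip
[2] flags=1000 EQ?F → skip
[3] flags=1000 GT?F → skip
[4] flags=0010 → (cmp)
[5] flags=0010 CS?T → r0=0xd3
[6] flags=0010 PL?T → r3=0x8c
[7] flags=0010 VS?F → skip
[8] flags=1000 → (cmp)
[9] flags=1000 LT?T → r0=0x02
[10] flags=1000 GT?F → skip

VAL = 0x02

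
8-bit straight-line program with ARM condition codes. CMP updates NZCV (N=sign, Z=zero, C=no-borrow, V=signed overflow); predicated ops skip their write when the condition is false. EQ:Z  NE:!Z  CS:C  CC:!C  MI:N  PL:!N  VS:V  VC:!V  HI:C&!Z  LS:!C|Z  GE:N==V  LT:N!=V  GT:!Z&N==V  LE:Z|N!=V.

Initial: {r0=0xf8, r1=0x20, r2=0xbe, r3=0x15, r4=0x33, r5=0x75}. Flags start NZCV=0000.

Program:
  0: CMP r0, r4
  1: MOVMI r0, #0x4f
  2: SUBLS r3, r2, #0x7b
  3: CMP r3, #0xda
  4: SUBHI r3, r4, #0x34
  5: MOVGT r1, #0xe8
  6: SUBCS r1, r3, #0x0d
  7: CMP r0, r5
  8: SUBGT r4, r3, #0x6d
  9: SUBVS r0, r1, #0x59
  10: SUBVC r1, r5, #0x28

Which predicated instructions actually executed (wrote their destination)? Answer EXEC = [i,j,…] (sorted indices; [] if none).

EXEC = [1,5,10]

0: ✓ CMP  NZCV=1010
1: ✓ MOVMI  r0←0x4f
2: · SUBLS
3: ✓ CMP  NZCV=0000
4: · SUBHI
5: ✓ MOVGT  r1←0xe8
6: · SUBCS
7: ✓ CMP  NZCV=1000
8: · SUBGT
9: · SUBVS
10: ✓ SUBVC  r1←0x4d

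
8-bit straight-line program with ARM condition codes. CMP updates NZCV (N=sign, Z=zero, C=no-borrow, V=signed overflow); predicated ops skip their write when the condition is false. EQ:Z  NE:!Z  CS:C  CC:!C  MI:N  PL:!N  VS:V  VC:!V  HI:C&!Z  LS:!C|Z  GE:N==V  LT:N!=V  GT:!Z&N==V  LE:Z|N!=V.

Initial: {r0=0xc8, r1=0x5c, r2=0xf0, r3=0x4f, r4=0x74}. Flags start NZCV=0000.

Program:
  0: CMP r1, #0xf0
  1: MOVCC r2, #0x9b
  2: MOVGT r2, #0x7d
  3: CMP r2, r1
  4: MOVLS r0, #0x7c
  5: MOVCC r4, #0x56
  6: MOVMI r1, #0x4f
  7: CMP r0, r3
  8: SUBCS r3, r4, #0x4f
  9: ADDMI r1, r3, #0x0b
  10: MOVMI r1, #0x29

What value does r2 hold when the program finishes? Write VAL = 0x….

VAL = 0x7d

[0] flags=0000 → (cmp)
[1] flags=0000 CC?T → r2=0x9b
[2] flags=0000 GT?T → r2=0x7d
[3] flags=0010 → (cmp)
[4] flags=0010 LS?F → skip
[5] flags=0010 CC?F → skip
[6] flags=0010 MI?F → skip
[7] flags=0011 → (cmp)
[8] flags=0011 CS?T → r3=0x25
[9] flags=0011 MI?F → skip
[10] flags=0011 MI?F → skip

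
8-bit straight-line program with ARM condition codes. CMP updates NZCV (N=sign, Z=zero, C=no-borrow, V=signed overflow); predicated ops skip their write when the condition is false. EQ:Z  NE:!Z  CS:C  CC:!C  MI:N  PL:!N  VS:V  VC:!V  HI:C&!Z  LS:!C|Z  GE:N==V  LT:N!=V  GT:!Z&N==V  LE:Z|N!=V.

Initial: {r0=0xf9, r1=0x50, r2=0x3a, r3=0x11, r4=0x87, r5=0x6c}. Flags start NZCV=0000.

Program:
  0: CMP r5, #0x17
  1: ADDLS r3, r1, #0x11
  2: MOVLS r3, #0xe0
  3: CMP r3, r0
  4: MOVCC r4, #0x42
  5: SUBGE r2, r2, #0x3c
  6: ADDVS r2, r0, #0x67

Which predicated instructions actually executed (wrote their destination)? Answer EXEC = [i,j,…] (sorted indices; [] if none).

EXEC = [4,5]

[0] flags=0010 → (cmp)
[1] flags=0010 LS?F → skip
[2] flags=0010 LS?F → skip
[3] flags=0000 → (cmp)
[4] flags=0000 CC?T → r4=0x42
[5] flags=0000 GE?T → r2=0xfe
[6] flags=0000 VS?F → skip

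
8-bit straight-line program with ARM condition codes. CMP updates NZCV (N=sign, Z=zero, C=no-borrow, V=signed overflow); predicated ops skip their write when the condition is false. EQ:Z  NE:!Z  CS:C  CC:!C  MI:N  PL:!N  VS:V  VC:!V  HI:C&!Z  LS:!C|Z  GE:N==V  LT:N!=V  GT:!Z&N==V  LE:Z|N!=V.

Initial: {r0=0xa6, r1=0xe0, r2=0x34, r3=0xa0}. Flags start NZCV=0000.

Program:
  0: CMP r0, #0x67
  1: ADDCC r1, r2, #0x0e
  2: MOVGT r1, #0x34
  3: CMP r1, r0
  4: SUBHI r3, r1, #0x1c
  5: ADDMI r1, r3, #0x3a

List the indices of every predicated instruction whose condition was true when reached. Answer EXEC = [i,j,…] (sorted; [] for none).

EXEC = [4]

[0] flags=0011 → (cmp)
[1] flags=0011 CC?F → skip
[2] flags=0011 GT?F → skip
[3] flags=0010 → (cmp)
[4] flags=0010 HI?T → r3=0xc4
[5] flags=0010 MI?F → skip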